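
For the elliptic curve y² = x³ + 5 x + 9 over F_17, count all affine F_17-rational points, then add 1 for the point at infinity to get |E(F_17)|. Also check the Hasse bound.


Affine points = {(0, 3), (0, 14), (1, 7), (1, 10), (3, 0), (4, 5), (4, 12), (6, 0), (7, 8), (7, 9), (8, 0), (9, 1), (9, 16), (11, 1), (11, 16), (14, 1), (14, 16), (15, 5), (15, 12)}; affine count = 19; |E(F_17)| = 20.

Discriminant check: Δ ∝ 4a³ + 27b² = 4·5³ + 27·9² = 4·125 + 27·81 ≡ 1 (mod 17). Nonzero ⇒ E is nonsingular.
For each x ∈ F_17, compute rhs = x³ + 5·x + 9 mod 17, then count y ∈ F_17 with y² ≡ rhs.
  x = 0: rhs = 9, matching y values: 3, 14 (2 points).
  x = 1: rhs = 15, matching y values: 7, 10 (2 points).
  x = 2: rhs = 10, matching y values: none (0 points).
  x = 3: rhs = 0, matching y values: 0 (1 points).
  x = 4: rhs = 8, matching y values: 5, 12 (2 points).
  x = 5: rhs = 6, matching y values: none (0 points).
  x = 6: rhs = 0, matching y values: 0 (1 points).
  x = 7: rhs = 13, matching y values: 8, 9 (2 points).
  x = 8: rhs = 0, matching y values: 0 (1 points).
  x = 9: rhs = 1, matching y values: 1, 16 (2 points).
  x = 10: rhs = 5, matching y values: none (0 points).
  x = 11: rhs = 1, matching y values: 1, 16 (2 points).
  x = 12: rhs = 12, matching y values: none (0 points).
  x = 13: rhs = 10, matching y values: none (0 points).
  x = 14: rhs = 1, matching y values: 1, 16 (2 points).
  x = 15: rhs = 8, matching y values: 5, 12 (2 points).
  x = 16: rhs = 3, matching y values: none (0 points).
Total affine count: 19.
Full point count |E(F_17)| = 19 + 1 = 20.
Hasse bound: |20 − (17+1)| = |2| = 2 ≤ 2√17 ≈ 8.2462 ✓.


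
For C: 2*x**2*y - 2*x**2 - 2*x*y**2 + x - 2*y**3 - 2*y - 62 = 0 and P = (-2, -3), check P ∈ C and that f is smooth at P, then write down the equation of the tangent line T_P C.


Tangent line at P: 15*x - 72*y - 186 = 0.

Step 1: f(-2, -3) = 0, so P lies on C.
Step 2: partial derivatives
  f_x(x, y) = 4*x*y - 4*x - 2*y**2 + 1, f_y(x, y) = 2*x**2 - 4*x*y - 6*y**2 - 2.
  f_x(P) = 15, f_y(P) = -72 (gradient nonzero, so P is smooth).
Step 3: tangent line at P: 15·(x − -2) + -72·(y − -3) = 0.
Expanding: 15*x - 72*y - 186 = 0.


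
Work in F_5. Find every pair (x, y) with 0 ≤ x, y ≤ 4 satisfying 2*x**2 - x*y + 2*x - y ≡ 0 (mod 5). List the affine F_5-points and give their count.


Affine F_5-points: {(0, 0), (1, 2), (2, 4), (3, 1), (4, 0), (4, 1), (4, 2), (4, 3), (4, 4)}; count = 9.

For each of the 25 pairs (x, y) ∈ F_5², evaluate f(x, y) mod 5. Record the zeros.
  x = 0: [0↦0, 1↦4, 2↦3, 3↦2, 4↦1]  zeros at y ∈ {0}
  x = 1: [0↦4, 1↦2, 2↦0, 3↦3, 4↦1]  zeros at y ∈ {2}
  x = 2: [0↦2, 1↦4, 2↦1, 3↦3, 4↦0]  zeros at y ∈ {4}
  x = 3: [0↦4, 1↦0, 2↦1, 3↦2, 4↦3]  zeros at y ∈ {1}
  x = 4: [0↦0, 1↦0, 2↦0, 3↦0, 4↦0]  zeros at y ∈ {0, 1, 2, 3, 4}
Collecting zeros: affine points = {(0, 0), (1, 2), (2, 4), (3, 1), (4, 0), (4, 1), (4, 2), (4, 3), (4, 4)}.
Total count |C(F_5)_aff| = 9.


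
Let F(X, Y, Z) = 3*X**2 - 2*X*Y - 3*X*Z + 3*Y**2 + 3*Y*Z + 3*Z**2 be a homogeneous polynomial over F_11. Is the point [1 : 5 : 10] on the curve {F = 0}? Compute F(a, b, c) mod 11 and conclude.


F(1,5,10) ≡ 4 (mod 11); P is NOT on the curve.

Evaluate F(1, 5, 10) term-by-term (mod 11).
  3*X**2 ↦ 3·1·1·1 = 3
  -2*X*Y ↦ -2·1·5·1 = -10
  -3*X*Z ↦ -3·1·1·10 = -30
  3*Y**2 ↦ 3·1·25·1 = 75
  3*Y*Z ↦ 3·1·5·10 = 150
  3*Z**2 ↦ 3·1·1·100 = 300
Sum: F(1, 5, 10) = (3) + (-10) + (-30) + (75) + (150) + (300) = 488.
Reducing mod 11: 488 ≡ 4 (mod 11).
Since F(a, b, c) ≡ 4 ≠ 0 (mod 11), P does NOT lie on the curve.


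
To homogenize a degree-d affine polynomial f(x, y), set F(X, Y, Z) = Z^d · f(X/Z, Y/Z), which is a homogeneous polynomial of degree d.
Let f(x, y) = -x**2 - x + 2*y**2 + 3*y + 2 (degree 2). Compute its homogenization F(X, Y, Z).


F(X, Y, Z) = -X**2 - X*Z + 2*Y**2 + 3*Y*Z + 2*Z**2

deg(f) = 2.
Substitute x = X/Z, y = Y/Z into f, then multiply by Z^2.
  monomial -1·x^2·y^0 ↦ -1·X^2·Y^0·Z^0.
  monomial -1·x^1·y^0 ↦ -1·X^1·Y^0·Z^1.
  monomial 2·x^0·y^2 ↦ 2·X^0·Y^2·Z^0.
  monomial 3·x^0·y^1 ↦ 3·X^0·Y^1·Z^1.
  monomial 2·x^0·y^0 ↦ 2·X^0·Y^0·Z^2.
Collecting: F(X, Y, Z) = -X**2 - X*Z + 2*Y**2 + 3*Y*Z + 2*Z**2.


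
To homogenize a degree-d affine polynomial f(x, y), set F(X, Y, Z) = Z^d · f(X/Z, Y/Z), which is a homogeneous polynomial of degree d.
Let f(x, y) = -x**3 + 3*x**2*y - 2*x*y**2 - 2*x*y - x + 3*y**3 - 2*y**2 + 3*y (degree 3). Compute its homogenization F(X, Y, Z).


F(X, Y, Z) = -X**3 + 3*X**2*Y - 2*X*Y**2 - 2*X*Y*Z - X*Z**2 + 3*Y**3 - 2*Y**2*Z + 3*Y*Z**2

deg(f) = 3.
Substitute x = X/Z, y = Y/Z into f, then multiply by Z^3.
  monomial -1·x^3·y^0 ↦ -1·X^3·Y^0·Z^0.
  monomial 3·x^2·y^1 ↦ 3·X^2·Y^1·Z^0.
  monomial -2·x^1·y^2 ↦ -2·X^1·Y^2·Z^0.
  monomial -2·x^1·y^1 ↦ -2·X^1·Y^1·Z^1.
  monomial -1·x^1·y^0 ↦ -1·X^1·Y^0·Z^2.
  monomial 3·x^0·y^3 ↦ 3·X^0·Y^3·Z^0.
  monomial -2·x^0·y^2 ↦ -2·X^0·Y^2·Z^1.
  monomial 3·x^0·y^1 ↦ 3·X^0·Y^1·Z^2.
Collecting: F(X, Y, Z) = -X**3 + 3*X**2*Y - 2*X*Y**2 - 2*X*Y*Z - X*Z**2 + 3*Y**3 - 2*Y**2*Z + 3*Y*Z**2.


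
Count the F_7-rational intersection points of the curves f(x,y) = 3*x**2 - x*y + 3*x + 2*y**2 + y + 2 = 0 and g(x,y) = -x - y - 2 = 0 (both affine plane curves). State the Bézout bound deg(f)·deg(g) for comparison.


Common zeros: {(2, 3), (3, 2)}; count = 2; Bézout bound = 2.

deg(f) = 2, deg(g) = 1, so Bézout bound = 2.
Scan x ∈ F_7. For each x, list the y ∈ F_7 with f(x, y) ≡ 0 and those with g(x, y) ≡ 0 (mod 7); the common zeros in that column are the intersection.
  x = 0: f ≡ 0 at y ∈ ∅; g ≡ 0 at y ∈ {5}; common: ∅.
  x = 1: f ≡ 0 at y ∈ ∅; g ≡ 0 at y ∈ {4}; common: ∅.
  x = 2: f ≡ 0 at y ∈ {1, 3}; g ≡ 0 at y ∈ {3}; common: {3}.
  x = 3: f ≡ 0 at y ∈ {2, 6}; g ≡ 0 at y ∈ {2}; common: {2}.
  x = 4: f ≡ 0 at y ∈ ∅; g ≡ 0 at y ∈ {1}; common: ∅.
  x = 5: f ≡ 0 at y ∈ {3, 6}; g ≡ 0 at y ∈ {0}; common: ∅.
  x = 6: f ≡ 0 at y ∈ {2, 4}; g ≡ 0 at y ∈ {6}; common: ∅.
Collecting: common zeros = {(2, 3), (3, 2)}, so the count is 2.
Comparison with the Bézout bound: 2 ≤ 2 = deg(f)·deg(g), as expected for curves with no common component (the bound is attained).


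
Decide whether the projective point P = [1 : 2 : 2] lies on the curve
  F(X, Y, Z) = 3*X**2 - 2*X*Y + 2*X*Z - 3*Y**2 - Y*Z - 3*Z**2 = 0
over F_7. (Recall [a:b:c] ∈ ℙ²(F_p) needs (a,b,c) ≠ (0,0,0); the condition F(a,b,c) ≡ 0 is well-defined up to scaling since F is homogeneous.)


F(1,2,2) ≡ 3 (mod 7); P is NOT on the curve.

Evaluate F(1, 2, 2) term-by-term (mod 7).
  3*X**2 ↦ 3·1·1·1 = 3
  -2*X*Y ↦ -2·1·2·1 = -4
  2*X*Z ↦ 2·1·1·2 = 4
  -3*Y**2 ↦ -3·1·4·1 = -12
  -Y*Z ↦ -1·1·2·2 = -4
  -3*Z**2 ↦ -3·1·1·4 = -12
Sum: F(1, 2, 2) = (3) + (-4) + (4) + (-12) + (-4) + (-12) = -25.
Reducing mod 7: -25 ≡ 3 (mod 7).
Since F(a, b, c) ≡ 3 ≠ 0 (mod 7), P does NOT lie on the curve.


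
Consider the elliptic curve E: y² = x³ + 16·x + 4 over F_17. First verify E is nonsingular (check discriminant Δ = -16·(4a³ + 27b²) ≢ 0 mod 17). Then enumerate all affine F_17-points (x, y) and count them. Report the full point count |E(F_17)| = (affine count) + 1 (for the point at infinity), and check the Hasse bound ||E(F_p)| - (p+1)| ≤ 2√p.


Affine points = {(0, 2), (0, 15), (1, 2), (1, 15), (4, 8), (4, 9), (7, 0), (8, 7), (8, 10), (10, 5), (10, 12), (11, 7), (11, 10), (15, 7), (15, 10), (16, 2), (16, 15)}; affine count = 17; |E(F_17)| = 18.

Discriminant check: Δ ∝ 4a³ + 27b² = 4·16³ + 27·4² = 4·4096 + 27·16 ≡ 3 (mod 17). Nonzero ⇒ E is nonsingular.
For each x ∈ F_17, compute rhs = x³ + 16·x + 4 mod 17, then count y ∈ F_17 with y² ≡ rhs.
  x = 0: rhs = 4, matching y values: 2, 15 (2 points).
  x = 1: rhs = 4, matching y values: 2, 15 (2 points).
  x = 2: rhs = 10, matching y values: none (0 points).
  x = 3: rhs = 11, matching y values: none (0 points).
  x = 4: rhs = 13, matching y values: 8, 9 (2 points).
  x = 5: rhs = 5, matching y values: none (0 points).
  x = 6: rhs = 10, matching y values: none (0 points).
  x = 7: rhs = 0, matching y values: 0 (1 points).
  x = 8: rhs = 15, matching y values: 7, 10 (2 points).
  x = 9: rhs = 10, matching y values: none (0 points).
  x = 10: rhs = 8, matching y values: 5, 12 (2 points).
  x = 11: rhs = 15, matching y values: 7, 10 (2 points).
  x = 12: rhs = 3, matching y values: none (0 points).
  x = 13: rhs = 12, matching y values: none (0 points).
  x = 14: rhs = 14, matching y values: none (0 points).
  x = 15: rhs = 15, matching y values: 7, 10 (2 points).
  x = 16: rhs = 4, matching y values: 2, 15 (2 points).
Total affine count: 17.
Full point count |E(F_17)| = 17 + 1 = 18.
Hasse bound: |18 − (17+1)| = |0| = 0 ≤ 2√17 ≈ 8.2462 ✓.


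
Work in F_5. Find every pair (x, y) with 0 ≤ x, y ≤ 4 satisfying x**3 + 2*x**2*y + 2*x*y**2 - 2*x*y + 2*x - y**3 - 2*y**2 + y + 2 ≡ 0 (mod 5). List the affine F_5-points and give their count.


Affine F_5-points: {(0, 1), (0, 3), (0, 4), (1, 0), (1, 1), (1, 4), (2, 1), (2, 3), (3, 0), (4, 2)}; count = 10.

For each of the 25 pairs (x, y) ∈ F_5², evaluate f(x, y) mod 5. Record the zeros.
  x = 0: [0↦2, 1↦0, 2↦3, 3↦0, 4↦0]  zeros at y ∈ {1, 3, 4}
  x = 1: [0↦0, 1↦0, 2↦4, 3↦1, 4↦0]  zeros at y ∈ {0, 1, 4}
  x = 2: [0↦4, 1↦0, 2↦4, 3↦0, 4↦2]  zeros at y ∈ {1, 3}
  x = 3: [0↦0, 1↦1, 2↦4, 3↦3, 4↦2]  zeros at y ∈ {0}
  x = 4: [0↦4, 1↦4, 2↦0, 3↦1, 4↦1]  zeros at y ∈ {2}
Collecting zeros: affine points = {(0, 1), (0, 3), (0, 4), (1, 0), (1, 1), (1, 4), (2, 1), (2, 3), (3, 0), (4, 2)}.
Total count |C(F_5)_aff| = 10.


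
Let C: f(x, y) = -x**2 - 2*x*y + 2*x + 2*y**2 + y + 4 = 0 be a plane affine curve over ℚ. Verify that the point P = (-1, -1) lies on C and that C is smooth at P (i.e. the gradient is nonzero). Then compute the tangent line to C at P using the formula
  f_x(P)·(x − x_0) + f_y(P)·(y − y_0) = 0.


Tangent line at P: 6*x - y + 5 = 0.

Step 1: f(-1, -1) = 0, so P lies on C.
Step 2: partial derivatives
  f_x(x, y) = -2*x - 2*y + 2, f_y(x, y) = -2*x + 4*y + 1.
  f_x(P) = 6, f_y(P) = -1 (gradient nonzero, so P is smooth).
Step 3: tangent line at P: 6·(x − -1) + -1·(y − -1) = 0.
Expanding: 6*x - y + 5 = 0.


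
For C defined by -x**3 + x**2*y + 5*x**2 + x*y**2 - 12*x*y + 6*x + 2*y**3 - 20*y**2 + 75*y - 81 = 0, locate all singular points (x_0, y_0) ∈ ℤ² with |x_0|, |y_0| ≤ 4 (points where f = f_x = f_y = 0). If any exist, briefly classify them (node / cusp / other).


Singular points: {(3, 3)}; classification: node.

Compute partial derivatives:
  f_x = -3*x**2 + 2*x*y + 10*x + y**2 - 12*y + 6.
  f_y = x**2 + 2*x*y - 12*x + 6*y**2 - 40*y + 75.
Scan x_0 ∈ {−4, ..., 4}. For each x_0, f_y(x_0, y) is a polynomial in y; find its integer roots y ∈ {−4, ..., 4}, then test f_x and f at those candidates.
  x = -4: f_y(-4, y) = 6*y**2 - 48*y + 139; no integer root y with |y| ≤ 4.
  x = -3: f_y(-3, y) = 6*y**2 - 46*y + 120; no integer root y with |y| ≤ 4.
  x = -2: f_y(-2, y) = 6*y**2 - 44*y + 103; no integer root y with |y| ≤ 4.
  x = -1: f_y(-1, y) = 6*y**2 - 42*y + 88; no integer root y with |y| ≤ 4.
  x = 0: f_y(0, y) = 6*y**2 - 40*y + 75; no integer root y with |y| ≤ 4.
  x = 1: f_y(1, y) = 6*y**2 - 38*y + 64; no integer root y with |y| ≤ 4.
  x = 2: f_y(2, y) = 6*y**2 - 36*y + 55; no integer root y with |y| ≤ 4.
  x = 3: f_y(3, y) = 6*y**2 - 34*y + 48; vanishes at y ∈ {3}. (3, 3): f_x = 0, f = 0 — SINGULAR.
  x = 4: f_y(4, y) = 6*y**2 - 32*y + 43; no integer root y with |y| ≤ 4.
Only singular point on the grid: (3, 3).
Classify: substitute x = 3 + u, y = 3 + v and expand: f = -u**3 + u**2*v - u**2 + u*v**2 + 2*v**3 + v**2.
No constant or linear terms (consistent with a singular point). Quadratic part: -u**2 + v**2. Cubic part: -u**3 + u**2*v + u*v**2 + 2*v**3.
The quadratic part v**2 - u**2 = (v − u)(v + u) splits into two distinct linear factors, so there are two distinct tangent lines y − 3 = ±(x − 3) — this is a node (ordinary double point).
Classification: node.


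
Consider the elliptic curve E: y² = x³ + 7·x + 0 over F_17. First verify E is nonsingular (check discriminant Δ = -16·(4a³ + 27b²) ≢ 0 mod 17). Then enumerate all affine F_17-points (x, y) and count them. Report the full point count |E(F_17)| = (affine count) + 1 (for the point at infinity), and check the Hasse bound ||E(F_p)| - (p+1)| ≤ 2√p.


Affine points = {(0, 0), (1, 5), (1, 12), (7, 1), (7, 16), (10, 4), (10, 13), (16, 3), (16, 14)}; affine count = 9; |E(F_17)| = 10.

Discriminant check: Δ ∝ 4a³ + 27b² = 4·7³ + 27·0² = 4·343 + 27·0 ≡ 12 (mod 17). Nonzero ⇒ E is nonsingular.
For each x ∈ F_17, compute rhs = x³ + 7·x + 0 mod 17, then count y ∈ F_17 with y² ≡ rhs.
  x = 0: rhs = 0, matching y values: 0 (1 points).
  x = 1: rhs = 8, matching y values: 5, 12 (2 points).
  x = 2: rhs = 5, matching y values: none (0 points).
  x = 3: rhs = 14, matching y values: none (0 points).
  x = 4: rhs = 7, matching y values: none (0 points).
  x = 5: rhs = 7, matching y values: none (0 points).
  x = 6: rhs = 3, matching y values: none (0 points).
  x = 7: rhs = 1, matching y values: 1, 16 (2 points).
  x = 8: rhs = 7, matching y values: none (0 points).
  x = 9: rhs = 10, matching y values: none (0 points).
  x = 10: rhs = 16, matching y values: 4, 13 (2 points).
  x = 11: rhs = 14, matching y values: none (0 points).
  x = 12: rhs = 10, matching y values: none (0 points).
  x = 13: rhs = 10, matching y values: none (0 points).
  x = 14: rhs = 3, matching y values: none (0 points).
  x = 15: rhs = 12, matching y values: none (0 points).
  x = 16: rhs = 9, matching y values: 3, 14 (2 points).
Total affine count: 9.
Full point count |E(F_17)| = 9 + 1 = 10.
Hasse bound: |10 − (17+1)| = |-8| = 8 ≤ 2√17 ≈ 8.2462 ✓.


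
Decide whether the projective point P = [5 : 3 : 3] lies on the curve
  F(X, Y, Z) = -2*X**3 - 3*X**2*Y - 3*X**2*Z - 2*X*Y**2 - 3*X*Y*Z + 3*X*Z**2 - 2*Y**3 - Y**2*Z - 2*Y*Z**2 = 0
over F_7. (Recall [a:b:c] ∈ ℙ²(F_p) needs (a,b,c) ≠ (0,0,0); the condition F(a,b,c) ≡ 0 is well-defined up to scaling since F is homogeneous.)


F(5,3,3) ≡ 6 (mod 7); P is NOT on the curve.

Evaluate F(5, 3, 3) term-by-term (mod 7).
  -2*X**3 ↦ -2·125·1·1 = -250
  -3*X**2*Y ↦ -3·25·3·1 = -225
  -3*X**2*Z ↦ -3·25·1·3 = -225
  -2*X*Y**2 ↦ -2·5·9·1 = -90
  -3*X*Y*Z ↦ -3·5·3·3 = -135
  3*X*Z**2 ↦ 3·5·1·9 = 135
  -2*Y**3 ↦ -2·1·27·1 = -54
  -Y**2*Z ↦ -1·1·9·3 = -27
  -2*Y*Z**2 ↦ -2·1·3·9 = -54
Sum: F(5, 3, 3) = (-250) + (-225) + (-225) + (-90) + (-135) + (135) + (-54) + (-27) + (-54) = -925.
Reducing mod 7: -925 ≡ 6 (mod 7).
Since F(a, b, c) ≡ 6 ≠ 0 (mod 7), P does NOT lie on the curve.


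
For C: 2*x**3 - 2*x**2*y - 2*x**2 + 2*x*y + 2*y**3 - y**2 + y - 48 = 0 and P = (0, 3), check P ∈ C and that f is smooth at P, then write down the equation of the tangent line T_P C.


Tangent line at P: 6*x + 49*y - 147 = 0.

Step 1: f(0, 3) = 0, so P lies on C.
Step 2: partial derivatives
  f_x(x, y) = 6*x**2 - 4*x*y - 4*x + 2*y, f_y(x, y) = -2*x**2 + 2*x + 6*y**2 - 2*y + 1.
  f_x(P) = 6, f_y(P) = 49 (gradient nonzero, so P is smooth).
Step 3: tangent line at P: 6·(x − 0) + 49·(y − 3) = 0.
Expanding: 6*x + 49*y - 147 = 0.


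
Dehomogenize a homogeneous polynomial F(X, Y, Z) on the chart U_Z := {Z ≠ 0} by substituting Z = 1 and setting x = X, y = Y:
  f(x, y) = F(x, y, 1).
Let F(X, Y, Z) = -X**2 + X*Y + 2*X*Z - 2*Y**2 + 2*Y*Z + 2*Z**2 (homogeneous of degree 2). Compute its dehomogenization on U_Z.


f(x, y) = -x**2 + x*y + 2*x - 2*y**2 + 2*y + 2

On U_Z we set Z = 1. Each monomial c·X^i·Y^j·Z^k in F becomes c·x^i·y^j·1^k = c·x^i·y^j.
Substituting Z = 1: F(X, Y, 1) = -x**2 + x*y + 2*x - 2*y**2 + 2*y + 2.
Note: deg(f) ≤ deg(F) = 2; strict inequality happens when F is divisible by Z (lost terms).


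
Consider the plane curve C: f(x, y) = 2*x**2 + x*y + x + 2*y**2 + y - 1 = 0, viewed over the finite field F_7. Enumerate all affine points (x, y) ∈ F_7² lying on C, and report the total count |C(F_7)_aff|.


Affine F_7-points: {(0, 4), (0, 6), (1, 2), (1, 4), (2, 1), (4, 0), (4, 1), (6, 0)}; count = 8.

For each of the 49 pairs (x, y) ∈ F_7², evaluate f(x, y) mod 7. Record the zeros.
  x = 0: [0↦6, 1↦2, 2↦2, 3↦6, 4↦0, 5↦5, 6↦0]  zeros at y ∈ {4, 6}
  x = 1: [0↦2, 1↦6, 2↦0, 3↦5, 4↦0, 5↦6, 6↦2]  zeros at y ∈ {2, 4}
  x = 2: [0↦2, 1↦0, 2↦2, 3↦1, 4↦4, 5↦4, 6↦1]  zeros at y ∈ {1}
  x = 3: [0↦6, 1↦5, 2↦1, 3↦1, 4↦5, 5↦6, 6↦4]  zeros at y ∈ ∅
  x = 4: [0↦0, 1↦0, 2↦4, 3↦5, 4↦3, 5↦5, 6↦4]  zeros at y ∈ {0, 1}
  x = 5: [0↦5, 1↦6, 2↦4, 3↦6, 4↦5, 5↦1, 6↦1]  zeros at y ∈ ∅
  x = 6: [0↦0, 1↦2, 2↦1, 3↦4, 4↦4, 5↦1, 6↦2]  zeros at y ∈ {0}
Collecting zeros: affine points = {(0, 4), (0, 6), (1, 2), (1, 4), (2, 1), (4, 0), (4, 1), (6, 0)}.
Total count |C(F_7)_aff| = 8.


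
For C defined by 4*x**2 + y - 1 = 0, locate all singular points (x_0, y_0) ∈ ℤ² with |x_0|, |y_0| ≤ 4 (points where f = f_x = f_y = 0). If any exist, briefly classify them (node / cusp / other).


No singular points in the scanned grid; C is smooth there.

Compute partial derivatives:
  f_x = 8*x.
  f_y = 1.
f_y = 1 is a nonzero constant, so f_y never vanishes: no point (x, y) can satisfy f = f_x = f_y = 0. In particular no (x, y) ∈ {−4, ..., 4}² is singular; the curve is smooth.


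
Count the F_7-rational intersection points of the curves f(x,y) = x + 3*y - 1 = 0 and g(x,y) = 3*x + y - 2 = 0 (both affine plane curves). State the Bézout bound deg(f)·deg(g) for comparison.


Common zeros: {(5, 1)}; count = 1; Bézout bound = 1.

deg(f) = 1, deg(g) = 1, so Bézout bound = 1.
Scan x ∈ F_7. For each x, list the y ∈ F_7 with f(x, y) ≡ 0 and those with g(x, y) ≡ 0 (mod 7); the common zeros in that column are the intersection.
  x = 0: f ≡ 0 at y ∈ {5}; g ≡ 0 at y ∈ {2}; common: ∅.
  x = 1: f ≡ 0 at y ∈ {0}; g ≡ 0 at y ∈ {6}; common: ∅.
  x = 2: f ≡ 0 at y ∈ {2}; g ≡ 0 at y ∈ {3}; common: ∅.
  x = 3: f ≡ 0 at y ∈ {4}; g ≡ 0 at y ∈ {0}; common: ∅.
  x = 4: f ≡ 0 at y ∈ {6}; g ≡ 0 at y ∈ {4}; common: ∅.
  x = 5: f ≡ 0 at y ∈ {1}; g ≡ 0 at y ∈ {1}; common: {1}.
  x = 6: f ≡ 0 at y ∈ {3}; g ≡ 0 at y ∈ {5}; common: ∅.
Collecting: common zeros = {(5, 1)}, so the count is 1.
Comparison with the Bézout bound: 1 ≤ 1 = deg(f)·deg(g), as expected for curves with no common component (the bound is attained).


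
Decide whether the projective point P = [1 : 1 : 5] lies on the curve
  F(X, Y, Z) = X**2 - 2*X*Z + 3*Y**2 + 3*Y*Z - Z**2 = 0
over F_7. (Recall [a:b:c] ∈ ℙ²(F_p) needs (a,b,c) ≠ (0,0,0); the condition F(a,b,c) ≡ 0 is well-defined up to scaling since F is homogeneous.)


F(1,1,5) ≡ 5 (mod 7); P is NOT on the curve.

Evaluate F(1, 1, 5) term-by-term (mod 7).
  X**2 ↦ 1·1·1·1 = 1
  -2*X*Z ↦ -2·1·1·5 = -10
  3*Y**2 ↦ 3·1·1·1 = 3
  3*Y*Z ↦ 3·1·1·5 = 15
  -Z**2 ↦ -1·1·1·25 = -25
Sum: F(1, 1, 5) = (1) + (-10) + (3) + (15) + (-25) = -16.
Reducing mod 7: -16 ≡ 5 (mod 7).
Since F(a, b, c) ≡ 5 ≠ 0 (mod 7), P does NOT lie on the curve.


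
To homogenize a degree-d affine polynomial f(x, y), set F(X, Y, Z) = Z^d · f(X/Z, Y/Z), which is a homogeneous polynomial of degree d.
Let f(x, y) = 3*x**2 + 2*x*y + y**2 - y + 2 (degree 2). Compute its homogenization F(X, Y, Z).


F(X, Y, Z) = 3*X**2 + 2*X*Y + Y**2 - Y*Z + 2*Z**2

deg(f) = 2.
Substitute x = X/Z, y = Y/Z into f, then multiply by Z^2.
  monomial 3·x^2·y^0 ↦ 3·X^2·Y^0·Z^0.
  monomial 2·x^1·y^1 ↦ 2·X^1·Y^1·Z^0.
  monomial 1·x^0·y^2 ↦ 1·X^0·Y^2·Z^0.
  monomial -1·x^0·y^1 ↦ -1·X^0·Y^1·Z^1.
  monomial 2·x^0·y^0 ↦ 2·X^0·Y^0·Z^2.
Collecting: F(X, Y, Z) = 3*X**2 + 2*X*Y + Y**2 - Y*Z + 2*Z**2.


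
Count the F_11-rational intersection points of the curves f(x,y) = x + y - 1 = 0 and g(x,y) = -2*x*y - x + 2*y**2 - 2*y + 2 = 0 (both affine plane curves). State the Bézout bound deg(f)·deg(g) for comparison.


Common zeros: {(5, 7), (10, 2)}; count = 2; Bézout bound = 2.

deg(f) = 1, deg(g) = 2, so Bézout bound = 2.
Scan x ∈ F_11. For each x, list the y ∈ F_11 with f(x, y) ≡ 0 and those with g(x, y) ≡ 0 (mod 11); the common zeros in that column are the intersection.
  x = 0: f ≡ 0 at y ∈ {1}; g ≡ 0 at y ∈ ∅; common: ∅.
  x = 1: f ≡ 0 at y ∈ {0}; g ≡ 0 at y ∈ ∅; common: ∅.
  x = 2: f ≡ 0 at y ∈ {10}; g ≡ 0 at y ∈ {0, 3}; common: ∅.
  x = 3: f ≡ 0 at y ∈ {9}; g ≡ 0 at y ∈ ∅; common: ∅.
  x = 4: f ≡ 0 at y ∈ {8}; g ≡ 0 at y ∈ ∅; common: ∅.
  x = 5: f ≡ 0 at y ∈ {7}; g ≡ 0 at y ∈ {7, 10}; common: {7}.
  x = 6: f ≡ 0 at y ∈ {6}; g ≡ 0 at y ∈ ∅; common: ∅.
  x = 7: f ≡ 0 at y ∈ {5}; g ≡ 0 at y ∈ ∅; common: ∅.
  x = 8: f ≡ 0 at y ∈ {4}; g ≡ 0 at y ∈ {1, 8}; common: ∅.
  x = 9: f ≡ 0 at y ∈ {3}; g ≡ 0 at y ∈ {4, 6}; common: ∅.
  x = 10: f ≡ 0 at y ∈ {2}; g ≡ 0 at y ∈ {2, 9}; common: {2}.
Collecting: common zeros = {(5, 7), (10, 2)}, so the count is 2.
Comparison with the Bézout bound: 2 ≤ 2 = deg(f)·deg(g), as expected for curves with no common component (the bound is attained).


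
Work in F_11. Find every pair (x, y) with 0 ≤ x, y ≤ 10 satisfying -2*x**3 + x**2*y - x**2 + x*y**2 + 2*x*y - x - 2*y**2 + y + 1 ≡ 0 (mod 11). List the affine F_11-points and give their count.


Affine F_11-points: {(0, 1), (0, 5), (1, 1), (1, 3), (2, 6), (6, 0), (6, 7), (10, 1), (10, 10)}; count = 9.

For each of the 121 pairs (x, y) ∈ F_11², evaluate f(x, y) mod 11. Record the zeros.
  x = 0: [0↦1, 1↦0, 2↦6, 3↦8, 4↦6, 5↦0, 6↦1, 7↦9, 8↦2, 9↦2, 10↦9]  zeros at y ∈ {1, 5}
  x = 1: [0↦8, 1↦0, 2↦1, 3↦0, 4↦8, 5↦3, 6↦7, 7↦9, 8↦9, 9↦7, 10↦3]  zeros at y ∈ {1, 3}
  x = 2: [0↦1, 1↦10, 2↦8, 3↦6, 4↦4, 5↦2, 6↦0, 7↦9, 8↦7, 9↦5, 10↦3]  zeros at y ∈ {6}
  x = 3: [0↦1, 1↦7, 2↦4, 3↦3, 4↦4, 5↦7, 6↦1, 7↦8, 8↦6, 9↦6, 10↦8]  zeros at y ∈ ∅
  x = 4: [0↦7, 1↦1, 2↦10, 3↦1, 4↦7, 5↦6, 6↦9, 7↦5, 8↦5, 9↦9, 10↦6]  zeros at y ∈ ∅
  x = 5: [0↦7, 1↦2, 2↦3, 3↦10, 4↦1, 5↦9, 6↦1, 7↦10, 8↦3, 9↦2, 10↦7]  zeros at y ∈ ∅
  x = 6: [0↦0, 1↦9, 2↦4, 3↦7, 4↦7, 5↦4, 6↦9, 7↦0, 8↦10, 9↦6, 10↦10]  zeros at y ∈ {0, 7}
  x = 7: [0↦7, 1↦10, 2↦1, 3↦2, 4↦2, 5↦1, 6↦10, 7↦7, 8↦3, 9↦9, 10↦3]  zeros at y ∈ ∅
  x = 8: [0↦5, 1↦4, 2↦4, 3↦5, 4↦7, 5↦10, 6↦3, 7↦8, 8↦3, 9↦10, 10↦7]  zeros at y ∈ ∅
  x = 9: [0↦4, 1↦1, 2↦1, 3↦4, 4↦10, 5↦8, 6↦9, 7↦2, 8↦9, 9↦8, 10↦10]  zeros at y ∈ ∅
  x = 10: [0↦3, 1↦0, 2↦2, 3↦9, 4↦10, 5↦5, 6↦5, 7↦10, 8↦9, 9↦2, 10↦0]  zeros at y ∈ {1, 10}
Collecting zeros: affine points = {(0, 1), (0, 5), (1, 1), (1, 3), (2, 6), (6, 0), (6, 7), (10, 1), (10, 10)}.
Total count |C(F_11)_aff| = 9.


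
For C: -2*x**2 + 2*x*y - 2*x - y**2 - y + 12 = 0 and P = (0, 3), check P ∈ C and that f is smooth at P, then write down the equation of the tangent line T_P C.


Tangent line at P: 4*x - 7*y + 21 = 0.

Step 1: f(0, 3) = 0, so P lies on C.
Step 2: partial derivatives
  f_x(x, y) = -4*x + 2*y - 2, f_y(x, y) = 2*x - 2*y - 1.
  f_x(P) = 4, f_y(P) = -7 (gradient nonzero, so P is smooth).
Step 3: tangent line at P: 4·(x − 0) + -7·(y − 3) = 0.
Expanding: 4*x - 7*y + 21 = 0.


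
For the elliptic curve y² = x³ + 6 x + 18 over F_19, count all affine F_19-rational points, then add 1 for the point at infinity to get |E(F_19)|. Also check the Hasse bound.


Affine points = {(1, 5), (1, 14), (2, 0), (3, 5), (3, 14), (4, 7), (4, 12), (6, 2), (6, 17), (7, 2), (7, 17), (11, 3), (11, 16), (15, 5), (15, 14), (16, 7), (16, 12), (17, 6), (17, 13), (18, 7), (18, 12)}; affine count = 21; |E(F_19)| = 22.

Discriminant check: Δ ∝ 4a³ + 27b² = 4·6³ + 27·18² = 4·216 + 27·324 ≡ 17 (mod 19). Nonzero ⇒ E is nonsingular.
For each x ∈ F_19, compute rhs = x³ + 6·x + 18 mod 19, then count y ∈ F_19 with y² ≡ rhs.
  x = 0: rhs = 18, matching y values: none (0 points).
  x = 1: rhs = 6, matching y values: 5, 14 (2 points).
  x = 2: rhs = 0, matching y values: 0 (1 points).
  x = 3: rhs = 6, matching y values: 5, 14 (2 points).
  x = 4: rhs = 11, matching y values: 7, 12 (2 points).
  x = 5: rhs = 2, matching y values: none (0 points).
  x = 6: rhs = 4, matching y values: 2, 17 (2 points).
  x = 7: rhs = 4, matching y values: 2, 17 (2 points).
  x = 8: rhs = 8, matching y values: none (0 points).
  x = 9: rhs = 3, matching y values: none (0 points).
  x = 10: rhs = 14, matching y values: none (0 points).
  x = 11: rhs = 9, matching y values: 3, 16 (2 points).
  x = 12: rhs = 13, matching y values: none (0 points).
  x = 13: rhs = 13, matching y values: none (0 points).
  x = 14: rhs = 15, matching y values: none (0 points).
  x = 15: rhs = 6, matching y values: 5, 14 (2 points).
  x = 16: rhs = 11, matching y values: 7, 12 (2 points).
  x = 17: rhs = 17, matching y values: 6, 13 (2 points).
  x = 18: rhs = 11, matching y values: 7, 12 (2 points).
Total affine count: 21.
Full point count |E(F_19)| = 21 + 1 = 22.
Hasse bound: |22 − (19+1)| = |2| = 2 ≤ 2√19 ≈ 8.7178 ✓.


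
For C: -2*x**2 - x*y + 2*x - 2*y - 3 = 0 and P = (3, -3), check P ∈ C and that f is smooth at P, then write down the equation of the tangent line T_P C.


Tangent line at P: -7*x - 5*y + 6 = 0.

Step 1: f(3, -3) = 0, so P lies on C.
Step 2: partial derivatives
  f_x(x, y) = -4*x - y + 2, f_y(x, y) = -x - 2.
  f_x(P) = -7, f_y(P) = -5 (gradient nonzero, so P is smooth).
Step 3: tangent line at P: -7·(x − 3) + -5·(y − -3) = 0.
Expanding: -7*x - 5*y + 6 = 0.


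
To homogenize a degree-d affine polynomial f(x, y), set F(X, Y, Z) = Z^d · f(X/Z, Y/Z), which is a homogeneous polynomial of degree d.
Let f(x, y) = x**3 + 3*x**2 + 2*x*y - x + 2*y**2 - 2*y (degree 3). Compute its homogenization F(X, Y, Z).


F(X, Y, Z) = X**3 + 3*X**2*Z + 2*X*Y*Z - X*Z**2 + 2*Y**2*Z - 2*Y*Z**2

deg(f) = 3.
Substitute x = X/Z, y = Y/Z into f, then multiply by Z^3.
  monomial 1·x^3·y^0 ↦ 1·X^3·Y^0·Z^0.
  monomial 3·x^2·y^0 ↦ 3·X^2·Y^0·Z^1.
  monomial 2·x^1·y^1 ↦ 2·X^1·Y^1·Z^1.
  monomial -1·x^1·y^0 ↦ -1·X^1·Y^0·Z^2.
  monomial 2·x^0·y^2 ↦ 2·X^0·Y^2·Z^1.
  monomial -2·x^0·y^1 ↦ -2·X^0·Y^1·Z^2.
Collecting: F(X, Y, Z) = X**3 + 3*X**2*Z + 2*X*Y*Z - X*Z**2 + 2*Y**2*Z - 2*Y*Z**2.


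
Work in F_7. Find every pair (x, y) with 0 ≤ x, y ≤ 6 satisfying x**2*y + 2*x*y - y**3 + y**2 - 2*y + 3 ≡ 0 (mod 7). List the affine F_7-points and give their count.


Affine F_7-points: {(0, 3), (0, 6), (2, 4), (3, 4), (5, 3), (5, 6), (6, 1), (6, 2), (6, 5)}; count = 9.

For each of the 49 pairs (x, y) ∈ F_7², evaluate f(x, y) mod 7. Record the zeros.
  x = 0: [0↦3, 1↦1, 2↦2, 3↦0, 4↦3, 5↦5, 6↦0]  zeros at y ∈ {3, 6}
  x = 1: [0↦3, 1↦4, 2↦1, 3↦2, 4↦1, 5↦6, 6↦4]  zeros at y ∈ ∅
  x = 2: [0↦3, 1↦2, 2↦4, 3↦3, 4↦0, 5↦3, 6↦6]  zeros at y ∈ {4}
  x = 3: [0↦3, 1↦2, 2↦4, 3↦3, 4↦0, 5↦3, 6↦6]  zeros at y ∈ {4}
  x = 4: [0↦3, 1↦4, 2↦1, 3↦2, 4↦1, 5↦6, 6↦4]  zeros at y ∈ ∅
  x = 5: [0↦3, 1↦1, 2↦2, 3↦0, 4↦3, 5↦5, 6↦0]  zeros at y ∈ {3, 6}
  x = 6: [0↦3, 1↦0, 2↦0, 3↦4, 4↦6, 5↦0, 6↦1]  zeros at y ∈ {1, 2, 5}
Collecting zeros: affine points = {(0, 3), (0, 6), (2, 4), (3, 4), (5, 3), (5, 6), (6, 1), (6, 2), (6, 5)}.
Total count |C(F_7)_aff| = 9.


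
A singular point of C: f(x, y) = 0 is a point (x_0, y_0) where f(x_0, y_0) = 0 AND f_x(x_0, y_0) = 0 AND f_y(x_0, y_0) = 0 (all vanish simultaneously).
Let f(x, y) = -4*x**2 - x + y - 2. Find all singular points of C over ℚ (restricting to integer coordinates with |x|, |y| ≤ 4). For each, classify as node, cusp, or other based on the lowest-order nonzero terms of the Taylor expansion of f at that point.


No singular points in the scanned grid; C is smooth there.

Compute partial derivatives:
  f_x = -8*x - 1.
  f_y = 1.
f_y = 1 is a nonzero constant, so f_y never vanishes: no point (x, y) can satisfy f = f_x = f_y = 0. In particular no (x, y) ∈ {−4, ..., 4}² is singular; the curve is smooth.


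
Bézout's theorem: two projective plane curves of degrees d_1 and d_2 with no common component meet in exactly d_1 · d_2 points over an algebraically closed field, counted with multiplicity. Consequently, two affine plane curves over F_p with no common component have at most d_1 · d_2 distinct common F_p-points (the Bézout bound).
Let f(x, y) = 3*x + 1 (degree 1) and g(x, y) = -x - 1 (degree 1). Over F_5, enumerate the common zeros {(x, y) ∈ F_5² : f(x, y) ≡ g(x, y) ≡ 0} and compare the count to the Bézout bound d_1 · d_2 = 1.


Common zeros: ∅; count = 0; Bézout bound = 1.

deg(f) = 1, deg(g) = 1, so Bézout bound = 1.
Scan x ∈ F_5. For each x, list the y ∈ F_5 with f(x, y) ≡ 0 and those with g(x, y) ≡ 0 (mod 5); the common zeros in that column are the intersection.
  x = 0: f ≡ 0 at y ∈ ∅; g ≡ 0 at y ∈ ∅; common: ∅.
  x = 1: f ≡ 0 at y ∈ ∅; g ≡ 0 at y ∈ ∅; common: ∅.
  x = 2: f ≡ 0 at y ∈ ∅; g ≡ 0 at y ∈ ∅; common: ∅.
  x = 3: f ≡ 0 at y ∈ {0, 1, 2, 3, 4}; g ≡ 0 at y ∈ ∅; common: ∅.
  x = 4: f ≡ 0 at y ∈ ∅; g ≡ 0 at y ∈ {0, 1, 2, 3, 4}; common: ∅.
Collecting: common zeros = ∅, so the count is 0.
Comparison with the Bézout bound: 0 ≤ 1 = deg(f)·deg(g), as expected for curves with no common component (the affine F_5-count falls short of the bound because intersections may lie at infinity, over extension fields, or carry multiplicity).


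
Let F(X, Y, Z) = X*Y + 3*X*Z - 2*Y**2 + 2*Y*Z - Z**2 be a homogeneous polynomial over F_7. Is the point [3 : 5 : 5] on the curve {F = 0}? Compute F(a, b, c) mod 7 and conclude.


F(3,5,5) ≡ 0 (mod 7); P is on the curve.

Evaluate F(3, 5, 5) term-by-term (mod 7).
  X*Y ↦ 1·3·5·1 = 15
  3*X*Z ↦ 3·3·1·5 = 45
  -2*Y**2 ↦ -2·1·25·1 = -50
  2*Y*Z ↦ 2·1·5·5 = 50
  -Z**2 ↦ -1·1·1·25 = -25
Sum: F(3, 5, 5) = (15) + (45) + (-50) + (50) + (-25) = 35.
Reducing mod 7: 35 ≡ 0 (mod 7).
Since F(a, b, c) ≡ 0 (mod 7), P lies on the curve.


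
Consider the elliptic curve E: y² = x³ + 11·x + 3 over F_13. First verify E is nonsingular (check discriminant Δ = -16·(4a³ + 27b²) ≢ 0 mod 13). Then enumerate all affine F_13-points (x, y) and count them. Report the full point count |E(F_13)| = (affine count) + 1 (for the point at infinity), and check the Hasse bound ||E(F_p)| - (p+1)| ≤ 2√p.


Affine points = {(0, 4), (0, 9), (5, 1), (5, 12), (6, 5), (6, 8), (9, 5), (9, 8), (11, 5), (11, 8), (12, 2), (12, 11)}; affine count = 12; |E(F_13)| = 13.

Discriminant check: Δ ∝ 4a³ + 27b² = 4·11³ + 27·3² = 4·1331 + 27·9 ≡ 3 (mod 13). Nonzero ⇒ E is nonsingular.
For each x ∈ F_13, compute rhs = x³ + 11·x + 3 mod 13, then count y ∈ F_13 with y² ≡ rhs.
  x = 0: rhs = 3, matching y values: 4, 9 (2 points).
  x = 1: rhs = 2, matching y values: none (0 points).
  x = 2: rhs = 7, matching y values: none (0 points).
  x = 3: rhs = 11, matching y values: none (0 points).
  x = 4: rhs = 7, matching y values: none (0 points).
  x = 5: rhs = 1, matching y values: 1, 12 (2 points).
  x = 6: rhs = 12, matching y values: 5, 8 (2 points).
  x = 7: rhs = 7, matching y values: none (0 points).
  x = 8: rhs = 5, matching y values: none (0 points).
  x = 9: rhs = 12, matching y values: 5, 8 (2 points).
  x = 10: rhs = 8, matching y values: none (0 points).
  x = 11: rhs = 12, matching y values: 5, 8 (2 points).
  x = 12: rhs = 4, matching y values: 2, 11 (2 points).
Total affine count: 12.
Full point count |E(F_13)| = 12 + 1 = 13.
Hasse bound: |13 − (13+1)| = |-1| = 1 ≤ 2√13 ≈ 7.2111 ✓.


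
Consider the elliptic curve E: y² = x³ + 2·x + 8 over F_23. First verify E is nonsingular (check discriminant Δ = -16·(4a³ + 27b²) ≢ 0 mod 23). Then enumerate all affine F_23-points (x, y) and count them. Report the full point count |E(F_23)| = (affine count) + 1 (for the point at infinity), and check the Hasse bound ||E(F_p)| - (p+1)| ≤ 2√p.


Affine points = {(0, 10), (0, 13), (3, 8), (3, 15), (6, 11), (6, 12), (10, 4), (10, 19), (11, 2), (11, 21), (12, 9), (12, 14), (13, 0), (15, 3), (15, 20)}; affine count = 15; |E(F_23)| = 16.

Discriminant check: Δ ∝ 4a³ + 27b² = 4·2³ + 27·8² = 4·8 + 27·64 ≡ 12 (mod 23). Nonzero ⇒ E is nonsingular.
For each x ∈ F_23, compute rhs = x³ + 2·x + 8 mod 23, then count y ∈ F_23 with y² ≡ rhs.
  x = 0: rhs = 8, matching y values: 10, 13 (2 points).
  x = 1: rhs = 11, matching y values: none (0 points).
  x = 2: rhs = 20, matching y values: none (0 points).
  x = 3: rhs = 18, matching y values: 8, 15 (2 points).
  x = 4: rhs = 11, matching y values: none (0 points).
  x = 5: rhs = 5, matching y values: none (0 points).
  x = 6: rhs = 6, matching y values: 11, 12 (2 points).
  x = 7: rhs = 20, matching y values: none (0 points).
  x = 8: rhs = 7, matching y values: none (0 points).
  x = 9: rhs = 19, matching y values: none (0 points).
  x = 10: rhs = 16, matching y values: 4, 19 (2 points).
  x = 11: rhs = 4, matching y values: 2, 21 (2 points).
  x = 12: rhs = 12, matching y values: 9, 14 (2 points).
  x = 13: rhs = 0, matching y values: 0 (1 points).
  x = 14: rhs = 20, matching y values: none (0 points).
  x = 15: rhs = 9, matching y values: 3, 20 (2 points).
  x = 16: rhs = 19, matching y values: none (0 points).
  x = 17: rhs = 10, matching y values: none (0 points).
  x = 18: rhs = 11, matching y values: none (0 points).
  x = 19: rhs = 5, matching y values: none (0 points).
  x = 20: rhs = 21, matching y values: none (0 points).
  x = 21: rhs = 19, matching y values: none (0 points).
  x = 22: rhs = 5, matching y values: none (0 points).
Total affine count: 15.
Full point count |E(F_23)| = 15 + 1 = 16.
Hasse bound: |16 − (23+1)| = |-8| = 8 ≤ 2√23 ≈ 9.5917 ✓.


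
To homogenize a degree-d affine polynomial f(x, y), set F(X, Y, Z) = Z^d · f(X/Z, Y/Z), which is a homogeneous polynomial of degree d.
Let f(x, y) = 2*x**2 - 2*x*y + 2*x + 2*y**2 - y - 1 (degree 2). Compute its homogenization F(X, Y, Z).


F(X, Y, Z) = 2*X**2 - 2*X*Y + 2*X*Z + 2*Y**2 - Y*Z - Z**2

deg(f) = 2.
Substitute x = X/Z, y = Y/Z into f, then multiply by Z^2.
  monomial 2·x^2·y^0 ↦ 2·X^2·Y^0·Z^0.
  monomial -2·x^1·y^1 ↦ -2·X^1·Y^1·Z^0.
  monomial 2·x^1·y^0 ↦ 2·X^1·Y^0·Z^1.
  monomial 2·x^0·y^2 ↦ 2·X^0·Y^2·Z^0.
  monomial -1·x^0·y^1 ↦ -1·X^0·Y^1·Z^1.
  monomial -1·x^0·y^0 ↦ -1·X^0·Y^0·Z^2.
Collecting: F(X, Y, Z) = 2*X**2 - 2*X*Y + 2*X*Z + 2*Y**2 - Y*Z - Z**2.


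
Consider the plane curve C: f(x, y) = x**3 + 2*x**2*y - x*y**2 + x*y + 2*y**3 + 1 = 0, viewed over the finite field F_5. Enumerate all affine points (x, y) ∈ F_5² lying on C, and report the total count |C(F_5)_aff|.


Affine F_5-points: {(0, 3), (1, 2), (2, 3), (2, 4), (4, 0)}; count = 5.

For each of the 25 pairs (x, y) ∈ F_5², evaluate f(x, y) mod 5. Record the zeros.
  x = 0: [0↦1, 1↦3, 2↦2, 3↦0, 4↦4]  zeros at y ∈ {3}
  x = 1: [0↦2, 1↦1, 2↦0, 3↦1, 4↦1]  zeros at y ∈ {2}
  x = 2: [0↦4, 1↦4, 2↦2, 3↦0, 4↦0]  zeros at y ∈ {3, 4}
  x = 3: [0↦3, 1↦3, 2↦4, 3↦3, 4↦2]  zeros at y ∈ ∅
  x = 4: [0↦0, 1↦4, 2↦2, 3↦1, 4↦3]  zeros at y ∈ {0}
Collecting zeros: affine points = {(0, 3), (1, 2), (2, 3), (2, 4), (4, 0)}.
Total count |C(F_5)_aff| = 5.


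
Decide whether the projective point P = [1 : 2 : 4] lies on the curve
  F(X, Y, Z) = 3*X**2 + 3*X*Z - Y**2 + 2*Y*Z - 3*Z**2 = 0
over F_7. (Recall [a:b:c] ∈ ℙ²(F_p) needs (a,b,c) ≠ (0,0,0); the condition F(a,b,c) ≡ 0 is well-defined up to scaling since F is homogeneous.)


F(1,2,4) ≡ 0 (mod 7); P is on the curve.

Evaluate F(1, 2, 4) term-by-term (mod 7).
  3*X**2 ↦ 3·1·1·1 = 3
  3*X*Z ↦ 3·1·1·4 = 12
  -Y**2 ↦ -1·1·4·1 = -4
  2*Y*Z ↦ 2·1·2·4 = 16
  -3*Z**2 ↦ -3·1·1·16 = -48
Sum: F(1, 2, 4) = (3) + (12) + (-4) + (16) + (-48) = -21.
Reducing mod 7: -21 ≡ 0 (mod 7).
Since F(a, b, c) ≡ 0 (mod 7), P lies on the curve.


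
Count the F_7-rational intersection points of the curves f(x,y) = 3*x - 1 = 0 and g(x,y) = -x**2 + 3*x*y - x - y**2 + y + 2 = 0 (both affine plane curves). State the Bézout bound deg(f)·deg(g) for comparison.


Common zeros: {(5, 0), (5, 2)}; count = 2; Bézout bound = 2.

deg(f) = 1, deg(g) = 2, so Bézout bound = 2.
Scan x ∈ F_7. For each x, list the y ∈ F_7 with f(x, y) ≡ 0 and those with g(x, y) ≡ 0 (mod 7); the common zeros in that column are the intersection.
  x = 0: f ≡ 0 at y ∈ ∅; g ≡ 0 at y ∈ {2, 6}; common: ∅.
  x = 1: f ≡ 0 at y ∈ ∅; g ≡ 0 at y ∈ {0, 4}; common: ∅.
  x = 2: f ≡ 0 at y ∈ ∅; g ≡ 0 at y ∈ ∅; common: ∅.
  x = 3: f ≡ 0 at y ∈ ∅; g ≡ 0 at y ∈ {4, 6}; common: ∅.
  x = 4: f ≡ 0 at y ∈ ∅; g ≡ 0 at y ∈ ∅; common: ∅.
  x = 5: f ≡ 0 at y ∈ {0, 1, 2, 3, 4, 5, 6}; g ≡ 0 at y ∈ {0, 2}; common: {0, 2}.
  x = 6: f ≡ 0 at y ∈ ∅; g ≡ 0 at y ∈ ∅; common: ∅.
Collecting: common zeros = {(5, 0), (5, 2)}, so the count is 2.
Comparison with the Bézout bound: 2 ≤ 2 = deg(f)·deg(g), as expected for curves with no common component (the bound is attained).


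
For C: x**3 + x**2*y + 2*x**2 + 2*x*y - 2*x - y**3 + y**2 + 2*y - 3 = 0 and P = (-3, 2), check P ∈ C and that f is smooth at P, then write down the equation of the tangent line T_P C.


Tangent line at P: 5*x - 3*y + 21 = 0.

Step 1: f(-3, 2) = 0, so P lies on C.
Step 2: partial derivatives
  f_x(x, y) = 3*x**2 + 2*x*y + 4*x + 2*y - 2, f_y(x, y) = x**2 + 2*x - 3*y**2 + 2*y + 2.
  f_x(P) = 5, f_y(P) = -3 (gradient nonzero, so P is smooth).
Step 3: tangent line at P: 5·(x − -3) + -3·(y − 2) = 0.
Expanding: 5*x - 3*y + 21 = 0.


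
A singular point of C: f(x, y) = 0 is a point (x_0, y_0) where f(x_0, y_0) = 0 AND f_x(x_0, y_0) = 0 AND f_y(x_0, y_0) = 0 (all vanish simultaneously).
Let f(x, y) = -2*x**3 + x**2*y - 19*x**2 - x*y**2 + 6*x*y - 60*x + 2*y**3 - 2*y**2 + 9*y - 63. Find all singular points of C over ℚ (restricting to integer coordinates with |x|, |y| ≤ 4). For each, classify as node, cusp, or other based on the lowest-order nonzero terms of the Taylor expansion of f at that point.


Singular points: {(-3, 0)}; classification: node.

Compute partial derivatives:
  f_x = -6*x**2 + 2*x*y - 38*x - y**2 + 6*y - 60.
  f_y = x**2 - 2*x*y + 6*x + 6*y**2 - 4*y + 9.
Scan x_0 ∈ {−4, ..., 4}. For each x_0, f_y(x_0, y) is a polynomial in y; find its integer roots y ∈ {−4, ..., 4}, then test f_x and f at those candidates.
  x = -4: f_y(-4, y) = 6*y**2 + 4*y + 1; no integer root y with |y| ≤ 4.
  x = -3: f_y(-3, y) = 6*y**2 + 2*y; vanishes at y ∈ {0}. (-3, 0): f_x = 0, f = 0 — SINGULAR.
  x = -2: f_y(-2, y) = 6*y**2 + 1; no integer root y with |y| ≤ 4.
  x = -1: f_y(-1, y) = 6*y**2 - 2*y + 4; no integer root y with |y| ≤ 4.
  x = 0: f_y(0, y) = 6*y**2 - 4*y + 9; no integer root y with |y| ≤ 4.
  x = 1: f_y(1, y) = 6*y**2 - 6*y + 16; no integer root y with |y| ≤ 4.
  x = 2: f_y(2, y) = 6*y**2 - 8*y + 25; no integer root y with |y| ≤ 4.
  x = 3: f_y(3, y) = 6*y**2 - 10*y + 36; no integer root y with |y| ≤ 4.
  x = 4: f_y(4, y) = 6*y**2 - 12*y + 49; no integer root y with |y| ≤ 4.
Only singular point on the grid: (-3, 0).
Classify: substitute x = -3 + u, y = 0 + v and expand: f = -2*u**3 + u**2*v - u**2 - u*v**2 + 2*v**3 + v**2.
No constant or linear terms (consistent with a singular point). Quadratic part: -u**2 + v**2. Cubic part: -2*u**3 + u**2*v - u*v**2 + 2*v**3.
The quadratic part v**2 - u**2 = (v − u)(v + u) splits into two distinct linear factors, so there are two distinct tangent lines y − 0 = ±(x − -3) — this is a node (ordinary double point).
Classification: node.
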